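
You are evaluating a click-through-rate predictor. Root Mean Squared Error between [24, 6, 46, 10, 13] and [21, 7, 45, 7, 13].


MSE = 20/5 = 4
RMSE = √(20/5) = 2.0

2.0


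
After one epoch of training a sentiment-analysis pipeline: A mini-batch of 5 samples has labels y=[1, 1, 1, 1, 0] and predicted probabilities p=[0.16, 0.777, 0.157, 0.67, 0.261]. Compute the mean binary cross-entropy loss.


L[0] = -ln(0.16) = 1.8326
L[1] = -ln(0.777) = 0.2523
L[2] = -ln(0.157) = 1.8515
L[3] = -ln(0.67) = 0.4005
L[4] = -ln(1-0.261) = -ln(0.739) = 0.3025
mean = (1.8326 + 0.2523 + 1.8515 + 0.4005 + 0.3025)/5 = 0.9279

0.9279


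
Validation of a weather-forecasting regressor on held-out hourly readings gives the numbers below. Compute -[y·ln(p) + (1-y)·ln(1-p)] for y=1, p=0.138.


BCE = -[y·ln(p) + (1-y)·ln(1-p)]
= -1·ln(0.138) - 0
= -ln(0.138) = 1.9805

1.9805


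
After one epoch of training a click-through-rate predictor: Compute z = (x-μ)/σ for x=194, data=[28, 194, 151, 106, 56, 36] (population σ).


μ = 95.1667, σ = 61.3037
z = (194 - 95.1667)/61.3037 = 1.6122

1.6122


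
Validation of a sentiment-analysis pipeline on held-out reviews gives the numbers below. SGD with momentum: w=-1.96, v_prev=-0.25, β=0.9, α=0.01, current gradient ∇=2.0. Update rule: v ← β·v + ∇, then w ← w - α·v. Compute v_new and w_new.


v_new = 0.9·-0.25 + 2.0 = -0.225 + 2.0 = 1.775
w_new = -1.96 - 0.01·1.775 = -1.96 - 0.01775 = -1.97775

v_new=1.775, w_new=-1.97775


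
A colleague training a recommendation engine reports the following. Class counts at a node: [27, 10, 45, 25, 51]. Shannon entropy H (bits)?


Probabilities: [27/158, 10/158, 45/158, 25/158, 51/158] ≈ [0.1709, 0.0633, 0.2848, 0.1582, 0.3228]
H = -((27/158)·log₂(27/158) + (10/158)·log₂(10/158) + (45/158)·log₂(45/158) + (25/158)·log₂(25/158) + (51/158)·log₂(51/158))
  = 2.1511 bits

2.1511 bits


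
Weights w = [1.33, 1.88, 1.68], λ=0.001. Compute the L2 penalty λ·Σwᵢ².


‖w‖₂² = (1.33)² + (1.88)² + (1.68)²
     = 1.7689 + 3.5344 + 2.8224
     = 8.1257
λ·‖w‖₂² = 0.001·8.1257 = 0.008126

0.008126


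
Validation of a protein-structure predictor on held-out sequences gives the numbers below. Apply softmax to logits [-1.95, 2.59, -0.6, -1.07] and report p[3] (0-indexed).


Exponentials: e^-1.95=0.1423, e^2.59=13.3298, e^-0.6=0.5488, e^-1.07=0.343
Sum = 14.3639
Softmax = [0.0099, 0.928, 0.0382, 0.0239]
p[3] = 0.343/14.3639 = 0.0239

0.0239


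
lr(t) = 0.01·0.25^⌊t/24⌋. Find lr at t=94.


n_drops = ⌊94/24⌋ = 3
lr = 0.01·0.25^3 = 0.01·0.015625 = 0.00015625

0.00015625


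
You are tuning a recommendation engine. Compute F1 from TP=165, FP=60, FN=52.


Precision = 165/225 = 0.7333
Recall = 165/217 = 0.7604
F1 = 2·P·R/(P+R) = 2·TP/(2·TP+FP+FN) = 330/(330+60+52) = 330/442 = 0.7466

0.7466


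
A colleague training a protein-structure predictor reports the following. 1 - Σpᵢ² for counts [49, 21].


Probabilities: [49/70, 21/70] ≈ [0.7, 0.3]
Σpᵢ² = (2401 + 441)/70² = 2842/4900
Gini = 1 - Σpᵢ² = 1 - 2842/4900 = 0.42

0.42


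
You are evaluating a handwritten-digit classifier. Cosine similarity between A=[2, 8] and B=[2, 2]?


A·B = 2·2 + 8·2 = 20
‖A‖ = √68 = 8.2462, ‖B‖ = √8 = 2.8284
cos = 20/(√68·√8) = 20/√544 = 0.8575

0.8575


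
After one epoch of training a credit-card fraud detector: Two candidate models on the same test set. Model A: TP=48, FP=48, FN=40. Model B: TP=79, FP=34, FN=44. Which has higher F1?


Model A: P=48/96=0.5, R=48/88=0.5455, F1=2PR/(P+R)=2TP/(2TP+FP+FN)=96/184=0.5217
Model B: P=79/113=0.6991, R=79/123=0.6423, F1=2PR/(P+R)=2TP/(2TP+FP+FN)=158/236=0.6695
0.5217 < 0.6695 → Model B

Model B


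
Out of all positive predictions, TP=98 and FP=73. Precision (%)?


Precision = TP/(TP+FP)
= 98/(98+73)
= 98/171 = 57.31%

57.31%


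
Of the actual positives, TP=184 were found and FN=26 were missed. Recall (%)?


Recall = TP/(TP+FN)
= 184/(184+26)
= 184/210 = 87.62%

87.62%


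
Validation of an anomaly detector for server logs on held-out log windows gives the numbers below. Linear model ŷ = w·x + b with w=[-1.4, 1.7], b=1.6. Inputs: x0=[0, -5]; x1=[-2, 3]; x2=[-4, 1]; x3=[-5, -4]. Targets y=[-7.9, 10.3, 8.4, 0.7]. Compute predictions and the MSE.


ŷ0 = (-1.4)·(0) + (1.7)·(-5) + 1.6 = -6.9
ŷ1 = (-1.4)·(-2) + (1.7)·(3) + 1.6 = 9.5
ŷ2 = (-1.4)·(-4) + (1.7)·(1) + 1.6 = 8.9
ŷ3 = (-1.4)·(-5) + (1.7)·(-4) + 1.6 = 1.8
errors² = [1.0, 0.64, 0.25, 1.21]
MSE = 3.1000/4 = 0.775

0.775


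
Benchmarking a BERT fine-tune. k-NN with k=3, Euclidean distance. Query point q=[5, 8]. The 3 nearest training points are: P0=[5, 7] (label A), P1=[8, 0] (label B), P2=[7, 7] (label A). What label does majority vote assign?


d(q,P0) = 1.0  (label A)
d(q,P1) = 8.544  (label B)
d(q,P2) = 2.2361  (label A)
Votes: A=2, B=1
Majority → A

A


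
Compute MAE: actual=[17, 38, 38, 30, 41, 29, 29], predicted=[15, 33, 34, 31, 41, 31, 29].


Absolute errors: |17-15|=2, |38-33|=5, |38-34|=4, |30-31|=1, |41-41|=0, |29-31|=2, |29-29|=0
Sum = 14
MAE = 14/7 = 2

2


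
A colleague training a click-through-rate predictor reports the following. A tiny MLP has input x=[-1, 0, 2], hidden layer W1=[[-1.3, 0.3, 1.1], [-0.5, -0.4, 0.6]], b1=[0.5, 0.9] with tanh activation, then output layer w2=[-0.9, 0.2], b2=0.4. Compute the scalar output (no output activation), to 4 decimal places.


z1[0] = (-1.3)·(-1) + (0.3)·(0) + (1.1)·(2) + 0.5 = 4.0
z1[1] = (-0.5)·(-1) + (-0.4)·(0) + (0.6)·(2) + 0.9 = 2.6
h = tanh(z1) = [0.9993, 0.989]
output = (-0.9)·(0.9993) + (0.2)·(0.989) + 0.4 = -0.3016

-0.3016


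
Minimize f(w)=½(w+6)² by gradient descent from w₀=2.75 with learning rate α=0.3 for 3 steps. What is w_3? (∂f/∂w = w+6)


step 1: grad = 2.75+6 = 8.75; w = 2.75 - 0.3·(8.75) = 0.125
step 2: grad = 0.125+6 = 6.125; w = 0.125 - 0.3·(6.125) = -1.7125
step 3: grad = -1.7125+6 = 4.2875; w = -1.7125 - 0.3·(4.2875) = -2.99875

-2.99875


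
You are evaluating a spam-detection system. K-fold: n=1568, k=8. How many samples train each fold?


Fold size = 1568/8 = 196
Training per fold = 1568 - 196 = 1372

1372


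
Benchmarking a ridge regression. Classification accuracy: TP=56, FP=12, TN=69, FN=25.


Accuracy = (TP+TN)/(TP+TN+FP+FN)
= (56+69)/(162)
= 125/162 = 77.16%

77.16%


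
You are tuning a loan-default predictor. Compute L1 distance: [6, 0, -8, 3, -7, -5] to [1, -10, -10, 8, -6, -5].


d = |6-1| + |0+ 10| + |-8+ 10| + |3-8| + |-7+ 6| + |-5+ 5|
  = 5 + 10 + 2 + 5 + 1 + 0
  = 23

23


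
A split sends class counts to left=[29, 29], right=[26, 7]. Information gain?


Parent = [55, 36], H_parent = 0.9683
H_left = 1 (n=58), H_right = 0.7455 (n=33)
H_children = (58/91)·1 + (33/91)·0.7455 = 0.9077
IG = 0.9683 - 0.9077 = 0.0606

0.0606


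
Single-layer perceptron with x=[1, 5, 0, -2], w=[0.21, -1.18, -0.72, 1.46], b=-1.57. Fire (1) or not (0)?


z = (1)·(0.21) + (5)·(-1.18) + (0)·(-0.72) + (-2)·(1.46) - 1.57
  = -10.18
step(z) = 0 (z<0)

0


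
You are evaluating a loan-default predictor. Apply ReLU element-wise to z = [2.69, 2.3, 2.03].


ReLU(2.69) = max(0, 2.69) = 2.69
ReLU(2.3) = max(0, 2.3) = 2.3
ReLU(2.03) = max(0, 2.03) = 2.03
result = [2.69, 2.3, 2.03]

[2.69, 2.3, 2.03]


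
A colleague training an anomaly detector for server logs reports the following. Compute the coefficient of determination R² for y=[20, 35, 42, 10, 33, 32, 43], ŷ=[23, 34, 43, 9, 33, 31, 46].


ȳ = 30.7143
SS_res = Σ(y-ŷ)² = 22
SS_tot = Σ(y-ȳ)² = 847.43
R² = 1 - SS_res/SS_tot = 1 - 0.026 = 0.974

0.974


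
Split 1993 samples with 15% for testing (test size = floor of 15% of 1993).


Test = ⌊1993·15/100⌋ = 298
Train = 1993 - 298 = 1695

Train: 1695, Test: 298


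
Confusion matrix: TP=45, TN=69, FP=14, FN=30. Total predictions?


Total = TP + TN + FP + FN
= 45 + 69 + 14 + 30
= 158
(Predicted positive: 59, predicted negative: 99)

158


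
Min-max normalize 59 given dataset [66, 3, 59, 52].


min=3, max=66
(59-3)/(66-3) = 56/63 = 0.8889

0.8889


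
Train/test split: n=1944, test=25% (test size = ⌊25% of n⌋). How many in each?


Test = ⌊1944·25/100⌋ = 486
Train = 1944 - 486 = 1458

Train: 1458, Test: 486


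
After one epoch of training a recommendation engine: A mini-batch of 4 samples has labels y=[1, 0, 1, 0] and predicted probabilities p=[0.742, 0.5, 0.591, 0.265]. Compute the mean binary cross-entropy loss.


L[0] = -ln(0.742) = 0.2984
L[1] = -ln(1-0.5) = -ln(0.5) = 0.6931
L[2] = -ln(0.591) = 0.5259
L[3] = -ln(1-0.265) = -ln(0.735) = 0.3079
mean = (0.2984 + 0.6931 + 0.5259 + 0.3079)/4 = 0.4563

0.4563


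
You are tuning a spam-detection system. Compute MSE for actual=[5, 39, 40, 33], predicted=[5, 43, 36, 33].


Squared errors: (5-5)²=0, (39-43)²=16, (40-36)²=16, (33-33)²=0
Sum = 32
MSE = 32/4 = 8

8


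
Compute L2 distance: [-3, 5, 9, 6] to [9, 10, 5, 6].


d = √((-3-9)² + (5-10)² + (9-5)² + (6-6)²)
  = √(144 + 25 + 16 + 0)
  = √185 = 13.6015

13.6015


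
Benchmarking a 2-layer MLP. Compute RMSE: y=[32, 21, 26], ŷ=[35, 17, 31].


MSE = 50/3 = 16.6667
RMSE = √(50/3) = 4.0825

4.0825


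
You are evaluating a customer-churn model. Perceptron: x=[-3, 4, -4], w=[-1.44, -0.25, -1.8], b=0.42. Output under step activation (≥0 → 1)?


z = (-3)·(-1.44) + (4)·(-0.25) + (-4)·(-1.8) + 0.42
  = 10.94
step(z) = 1 (z≥0)

1


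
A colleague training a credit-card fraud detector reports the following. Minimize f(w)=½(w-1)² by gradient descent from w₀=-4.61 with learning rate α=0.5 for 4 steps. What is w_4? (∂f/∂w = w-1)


step 1: grad = -4.61-1 = -5.61; w = -4.61 - 0.5·(-5.61) = -1.805
step 2: grad = -1.805-1 = -2.805; w = -1.805 - 0.5·(-2.805) = -0.4025
step 3: grad = -0.4025-1 = -1.4025; w = -0.4025 - 0.5·(-1.4025) = 0.29875
step 4: grad = 0.29875-1 = -0.70125; w = 0.29875 - 0.5·(-0.70125) = 0.649375

0.649375


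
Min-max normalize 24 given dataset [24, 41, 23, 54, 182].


min=23, max=182
(24-23)/(182-23) = 1/159 = 0.0063

0.0063


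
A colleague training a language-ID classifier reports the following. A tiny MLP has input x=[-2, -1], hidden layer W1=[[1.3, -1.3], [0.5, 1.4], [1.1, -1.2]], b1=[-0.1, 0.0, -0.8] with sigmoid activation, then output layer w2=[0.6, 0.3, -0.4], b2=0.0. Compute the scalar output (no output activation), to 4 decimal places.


z1[0] = (1.3)·(-2) + (-1.3)·(-1) - 0.1 = -1.4
z1[1] = (0.5)·(-2) + (1.4)·(-1) + 0.0 = -2.4
z1[2] = (1.1)·(-2) + (-1.2)·(-1) - 0.8 = -1.8
h = sigmoid(z1) = [0.1978, 0.0832, 0.1419]
output = (0.6)·(0.1978) + (0.3)·(0.0832) + (-0.4)·(0.1419) + 0.0 = 0.0869

0.0869


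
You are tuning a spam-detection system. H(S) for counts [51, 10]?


Probabilities: [51/61, 10/61] ≈ [0.8361, 0.1639]
H = -((51/61)·log₂(51/61) + (10/61)·log₂(10/61))
  = 0.6436 bits

0.6436 bits


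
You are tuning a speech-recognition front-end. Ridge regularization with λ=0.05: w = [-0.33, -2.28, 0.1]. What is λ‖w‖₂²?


‖w‖₂² = (-0.33)² + (-2.28)² + (0.1)²
     = 0.1089 + 5.1984 + 0.01
     = 5.3173
λ·‖w‖₂² = 0.05·5.3173 = 0.265865

0.265865


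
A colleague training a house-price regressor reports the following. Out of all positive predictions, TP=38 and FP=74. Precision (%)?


Precision = TP/(TP+FP)
= 38/(38+74)
= 38/112 = 33.93%

33.93%


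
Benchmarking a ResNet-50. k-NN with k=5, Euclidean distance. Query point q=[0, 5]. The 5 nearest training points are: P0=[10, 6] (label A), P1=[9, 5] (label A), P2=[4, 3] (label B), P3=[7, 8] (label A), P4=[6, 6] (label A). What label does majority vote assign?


d(q,P0) = 10.0499  (label A)
d(q,P1) = 9.0  (label A)
d(q,P2) = 4.4721  (label B)
d(q,P3) = 7.6158  (label A)
d(q,P4) = 6.0828  (label A)
Votes: A=4, B=1
Majority → A

A


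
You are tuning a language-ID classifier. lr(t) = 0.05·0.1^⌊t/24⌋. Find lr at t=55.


n_drops = ⌊55/24⌋ = 2
lr = 0.05·0.1^2 = 0.05·0.01 = 0.0005

0.0005


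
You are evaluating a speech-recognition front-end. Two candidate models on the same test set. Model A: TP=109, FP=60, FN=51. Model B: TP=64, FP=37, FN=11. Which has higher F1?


Model A: P=109/169=0.645, R=109/160=0.6813, F1=2PR/(P+R)=2TP/(2TP+FP+FN)=218/329=0.6626
Model B: P=64/101=0.6337, R=64/75=0.8533, F1=2PR/(P+R)=2TP/(2TP+FP+FN)=128/176=0.7273
0.6626 < 0.7273 → Model B

Model B


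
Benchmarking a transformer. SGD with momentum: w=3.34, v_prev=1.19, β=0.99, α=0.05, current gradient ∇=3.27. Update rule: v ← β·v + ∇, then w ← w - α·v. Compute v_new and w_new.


v_new = 0.99·1.19 + 3.27 = 1.1781 + 3.27 = 4.4481
w_new = 3.34 - 0.05·4.4481 = 3.34 - 0.222405 = 3.117595

v_new=4.4481, w_new=3.117595


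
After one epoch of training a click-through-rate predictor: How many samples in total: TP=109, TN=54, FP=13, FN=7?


Total = TP + TN + FP + FN
= 109 + 54 + 13 + 7
= 183
(Predicted positive: 122, predicted negative: 61)

183


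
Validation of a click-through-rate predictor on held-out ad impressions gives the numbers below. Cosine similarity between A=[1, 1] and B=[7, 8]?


A·B = 1·7 + 1·8 = 15
‖A‖ = √2 = 1.4142, ‖B‖ = √113 = 10.6301
cos = 15/(√2·√113) = 15/√226 = 0.9978

0.9978


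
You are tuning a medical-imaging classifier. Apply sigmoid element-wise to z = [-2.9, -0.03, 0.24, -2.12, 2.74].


σ(-2.9) = 1/(1+e^2.9) = 0.0522
σ(-0.03) = 1/(1+e^0.03) = 0.4925
σ(0.24) = 1/(1+e^-0.24) = 0.5597
σ(-2.12) = 1/(1+e^2.12) = 0.1072
σ(2.74) = 1/(1+e^-2.74) = 0.9393
result = [0.0522, 0.4925, 0.5597, 0.1072, 0.9393]

[0.0522, 0.4925, 0.5597, 0.1072, 0.9393]


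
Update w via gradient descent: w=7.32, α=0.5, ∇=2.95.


w_new = w - α·∇
= 7.32 - 0.5·2.95
= 7.32 - 1.475
= 5.845

5.845


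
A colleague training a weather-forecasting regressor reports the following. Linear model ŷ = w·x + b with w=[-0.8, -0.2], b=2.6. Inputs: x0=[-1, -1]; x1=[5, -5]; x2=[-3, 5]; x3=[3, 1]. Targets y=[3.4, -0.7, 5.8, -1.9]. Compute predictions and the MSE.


ŷ0 = (-0.8)·(-1) + (-0.2)·(-1) + 2.6 = 3.6
ŷ1 = (-0.8)·(5) + (-0.2)·(-5) + 2.6 = -0.4
ŷ2 = (-0.8)·(-3) + (-0.2)·(5) + 2.6 = 4.0
ŷ3 = (-0.8)·(3) + (-0.2)·(1) + 2.6 = -0.0
errors² = [0.04, 0.09, 3.24, 3.61]
MSE = 6.9800/4 = 1.745

1.745


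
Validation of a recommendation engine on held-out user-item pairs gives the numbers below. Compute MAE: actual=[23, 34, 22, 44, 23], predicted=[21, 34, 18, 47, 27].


Absolute errors: |23-21|=2, |34-34|=0, |22-18|=4, |44-47|=3, |23-27|=4
Sum = 13
MAE = 13/5 = 13/5

13/5


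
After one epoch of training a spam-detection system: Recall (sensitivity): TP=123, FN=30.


Recall = TP/(TP+FN)
= 123/(123+30)
= 123/153 = 80.39%

80.39%


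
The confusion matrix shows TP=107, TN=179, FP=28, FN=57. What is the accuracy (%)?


Accuracy = (TP+TN)/(TP+TN+FP+FN)
= (107+179)/(371)
= 286/371 = 77.09%

77.09%


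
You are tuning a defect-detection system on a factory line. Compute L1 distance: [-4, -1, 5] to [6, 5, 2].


d = |-4-6| + |-1-5| + |5-2|
  = 10 + 6 + 3
  = 19

19


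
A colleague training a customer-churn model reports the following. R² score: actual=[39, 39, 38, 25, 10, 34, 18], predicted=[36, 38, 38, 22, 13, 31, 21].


ȳ = 29
SS_res = Σ(y-ŷ)² = 46
SS_tot = Σ(y-ȳ)² = 804
R² = 1 - SS_res/SS_tot = 1 - 0.0572 = 0.9428

0.9428


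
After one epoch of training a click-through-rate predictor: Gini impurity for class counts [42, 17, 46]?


Probabilities: [42/105, 17/105, 46/105] ≈ [0.4, 0.1619, 0.4381]
Σpᵢ² = (1764 + 289 + 2116)/105² = 4169/11025
Gini = 1 - Σpᵢ² = 1 - 4169/11025 = 0.6219

0.6219


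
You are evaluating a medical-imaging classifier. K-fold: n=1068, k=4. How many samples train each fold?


Fold size = 1068/4 = 267
Training per fold = 1068 - 267 = 801

801


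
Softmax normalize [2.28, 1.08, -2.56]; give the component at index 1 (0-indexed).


Exponentials: e^2.28=9.7767, e^1.08=2.9447, e^-2.56=0.0773
Sum = 12.7987
Softmax = [0.7639, 0.2301, 0.006]
p[1] = 2.9447/12.7987 = 0.2301

0.2301


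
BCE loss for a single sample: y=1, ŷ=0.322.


BCE = -[y·ln(p) + (1-y)·ln(1-p)]
= -1·ln(0.322) - 0
= -ln(0.322) = 1.1332

1.1332


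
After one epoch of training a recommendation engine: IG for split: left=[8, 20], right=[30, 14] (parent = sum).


Parent = [38, 34], H_parent = 0.9978
H_left = 0.8631 (n=28), H_right = 0.9024 (n=44)
H_children = (28/72)·0.8631 + (44/72)·0.9024 = 0.8871
IG = 0.9978 - 0.8871 = 0.1107

0.1107


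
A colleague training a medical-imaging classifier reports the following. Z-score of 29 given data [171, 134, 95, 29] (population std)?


μ = 107.25, σ = 52.566
z = (29 - 107.25)/52.566 = -1.4886

-1.4886


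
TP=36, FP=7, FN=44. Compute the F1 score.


Precision = 36/43 = 0.8372
Recall = 36/80 = 0.45
F1 = 2·P·R/(P+R) = 2·TP/(2·TP+FP+FN) = 72/(72+7+44) = 72/123 = 0.5854

0.5854


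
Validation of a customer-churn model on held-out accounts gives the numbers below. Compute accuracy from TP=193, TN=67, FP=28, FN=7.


Accuracy = (TP+TN)/(TP+TN+FP+FN)
= (193+67)/(295)
= 260/295 = 88.14%

88.14%


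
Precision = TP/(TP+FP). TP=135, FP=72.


Precision = TP/(TP+FP)
= 135/(135+72)
= 135/207 = 65.22%

65.22%


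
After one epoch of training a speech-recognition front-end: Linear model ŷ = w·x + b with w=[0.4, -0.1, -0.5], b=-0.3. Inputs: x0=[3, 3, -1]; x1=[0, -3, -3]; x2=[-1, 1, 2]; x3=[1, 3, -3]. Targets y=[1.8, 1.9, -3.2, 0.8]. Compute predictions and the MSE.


ŷ0 = (0.4)·(3) + (-0.1)·(3) + (-0.5)·(-1) - 0.3 = 1.1
ŷ1 = (0.4)·(0) + (-0.1)·(-3) + (-0.5)·(-3) - 0.3 = 1.5
ŷ2 = (0.4)·(-1) + (-0.1)·(1) + (-0.5)·(2) - 0.3 = -1.8
ŷ3 = (0.4)·(1) + (-0.1)·(3) + (-0.5)·(-3) - 0.3 = 1.3
errors² = [0.49, 0.16, 1.96, 0.25]
MSE = 2.8600/4 = 0.715

0.715


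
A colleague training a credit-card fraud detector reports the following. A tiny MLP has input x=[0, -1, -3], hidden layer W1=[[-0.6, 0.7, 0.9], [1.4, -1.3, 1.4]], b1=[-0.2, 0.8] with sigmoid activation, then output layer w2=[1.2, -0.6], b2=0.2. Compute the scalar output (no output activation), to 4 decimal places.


z1[0] = (-0.6)·(0) + (0.7)·(-1) + (0.9)·(-3) - 0.2 = -3.6
z1[1] = (1.4)·(0) + (-1.3)·(-1) + (1.4)·(-3) + 0.8 = -2.1
h = sigmoid(z1) = [0.0266, 0.1091]
output = (1.2)·(0.0266) + (-0.6)·(0.1091) + 0.2 = 0.1665

0.1665


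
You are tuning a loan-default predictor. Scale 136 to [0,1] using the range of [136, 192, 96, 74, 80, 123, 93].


min=74, max=192
(136-74)/(192-74) = 62/118 = 0.5254

0.5254


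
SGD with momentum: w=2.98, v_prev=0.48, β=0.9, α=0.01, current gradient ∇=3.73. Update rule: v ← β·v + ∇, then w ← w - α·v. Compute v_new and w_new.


v_new = 0.9·0.48 + 3.73 = 0.432 + 3.73 = 4.162
w_new = 2.98 - 0.01·4.162 = 2.98 - 0.04162 = 2.93838

v_new=4.162, w_new=2.93838


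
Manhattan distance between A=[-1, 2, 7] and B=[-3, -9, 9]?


d = |-1+ 3| + |2+ 9| + |7-9|
  = 2 + 11 + 2
  = 15

15


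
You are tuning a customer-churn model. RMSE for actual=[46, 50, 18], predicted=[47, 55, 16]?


MSE = 30/3 = 10
RMSE = √(30/3) = 3.1623

3.1623


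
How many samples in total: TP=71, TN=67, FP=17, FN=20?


Total = TP + TN + FP + FN
= 71 + 67 + 17 + 20
= 175
(Predicted positive: 88, predicted negative: 87)

175


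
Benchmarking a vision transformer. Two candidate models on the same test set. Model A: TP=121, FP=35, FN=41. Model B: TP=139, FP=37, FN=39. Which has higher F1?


Model A: P=121/156=0.7756, R=121/162=0.7469, F1=2PR/(P+R)=2TP/(2TP+FP+FN)=242/318=0.761
Model B: P=139/176=0.7898, R=139/178=0.7809, F1=2PR/(P+R)=2TP/(2TP+FP+FN)=278/354=0.7853
0.761 < 0.7853 → Model B

Model B


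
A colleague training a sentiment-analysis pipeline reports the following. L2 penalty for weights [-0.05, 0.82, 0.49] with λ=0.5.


‖w‖₂² = (-0.05)² + (0.82)² + (0.49)²
     = 0.0025 + 0.6724 + 0.2401
     = 0.915
λ·‖w‖₂² = 0.5·0.915 = 0.4575

0.4575


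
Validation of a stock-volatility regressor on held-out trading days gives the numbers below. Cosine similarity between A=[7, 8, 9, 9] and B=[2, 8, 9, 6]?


A·B = 7·2 + 8·8 + 9·9 + 9·6 = 213
‖A‖ = √275 = 16.5831, ‖B‖ = √185 = 13.6015
cos = 213/(√275·√185) = 213/√50875 = 0.9443

0.9443


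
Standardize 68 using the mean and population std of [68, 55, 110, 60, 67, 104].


μ = 77.3333, σ = 21.4916
z = (68 - 77.3333)/21.4916 = -0.4343

-0.4343


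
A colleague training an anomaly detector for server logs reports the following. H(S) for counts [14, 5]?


Probabilities: [14/19, 5/19] ≈ [0.7368, 0.2632]
H = -((14/19)·log₂(14/19) + (5/19)·log₂(5/19))
  = 0.8315 bits

0.8315 bits


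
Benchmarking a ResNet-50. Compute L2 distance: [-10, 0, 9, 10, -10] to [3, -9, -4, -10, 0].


d = √((-10-3)² + (0+ 9)² + (9+ 4)² + (10+ 10)² + (-10-0)²)
  = √(169 + 81 + 169 + 400 + 100)
  = √919 = 30.315

30.315


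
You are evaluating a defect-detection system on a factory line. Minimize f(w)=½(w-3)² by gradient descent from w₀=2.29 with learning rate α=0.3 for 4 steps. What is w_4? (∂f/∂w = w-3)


step 1: grad = 2.29-3 = -0.71; w = 2.29 - 0.3·(-0.71) = 2.503
step 2: grad = 2.503-3 = -0.497; w = 2.503 - 0.3·(-0.497) = 2.6521
step 3: grad = 2.6521-3 = -0.3479; w = 2.6521 - 0.3·(-0.3479) = 2.75647
step 4: grad = 2.75647-3 = -0.24353; w = 2.75647 - 0.3·(-0.24353) = 2.829529

2.829529


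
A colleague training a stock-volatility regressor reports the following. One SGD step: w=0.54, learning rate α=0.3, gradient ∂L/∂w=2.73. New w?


w_new = w - α·∇
= 0.54 - 0.3·2.73
= 0.54 - 0.819
= -0.279

-0.279


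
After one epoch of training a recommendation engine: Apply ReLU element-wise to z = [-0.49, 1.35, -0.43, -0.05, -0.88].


ReLU(-0.49) = max(0, -0.49) = 0.0
ReLU(1.35) = max(0, 1.35) = 1.35
ReLU(-0.43) = max(0, -0.43) = 0.0
ReLU(-0.05) = max(0, -0.05) = 0.0
ReLU(-0.88) = max(0, -0.88) = 0.0
result = [0.0, 1.35, 0.0, 0.0, 0.0]

[0.0, 1.35, 0.0, 0.0, 0.0]


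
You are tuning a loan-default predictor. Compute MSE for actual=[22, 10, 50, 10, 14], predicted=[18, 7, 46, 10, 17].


Squared errors: (22-18)²=16, (10-7)²=9, (50-46)²=16, (10-10)²=0, (14-17)²=9
Sum = 50
MSE = 50/5 = 10

10


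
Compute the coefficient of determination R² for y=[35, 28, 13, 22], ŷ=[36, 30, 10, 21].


ȳ = 24.5
SS_res = Σ(y-ŷ)² = 15
SS_tot = Σ(y-ȳ)² = 261
R² = 1 - SS_res/SS_tot = 1 - 0.0575 = 0.9425

0.9425


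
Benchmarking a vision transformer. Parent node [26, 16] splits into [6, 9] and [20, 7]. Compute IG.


Parent = [26, 16], H_parent = 0.9587
H_left = 0.971 (n=15), H_right = 0.8256 (n=27)
H_children = (15/42)·0.971 + (27/42)·0.8256 = 0.8775
IG = 0.9587 - 0.8775 = 0.0812

0.0812


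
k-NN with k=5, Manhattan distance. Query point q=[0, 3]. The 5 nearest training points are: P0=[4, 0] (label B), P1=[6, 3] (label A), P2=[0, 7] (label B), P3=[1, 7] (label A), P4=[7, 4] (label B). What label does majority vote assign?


d(q,P0) = 7  (label B)
d(q,P1) = 6  (label A)
d(q,P2) = 4  (label B)
d(q,P3) = 5  (label A)
d(q,P4) = 8  (label B)
Votes: A=2, B=3
Majority → B

B


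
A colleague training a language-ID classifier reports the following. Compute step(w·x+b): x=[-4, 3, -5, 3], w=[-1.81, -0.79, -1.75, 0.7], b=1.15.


z = (-4)·(-1.81) + (3)·(-0.79) + (-5)·(-1.75) + (3)·(0.7) + 1.15
  = 16.87
step(z) = 1 (z≥0)

1


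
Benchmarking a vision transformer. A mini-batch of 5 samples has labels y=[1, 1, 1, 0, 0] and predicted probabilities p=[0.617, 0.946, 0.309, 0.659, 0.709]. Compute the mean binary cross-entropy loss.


L[0] = -ln(0.617) = 0.4829
L[1] = -ln(0.946) = 0.0555
L[2] = -ln(0.309) = 1.1744
L[3] = -ln(1-0.659) = -ln(0.341) = 1.0759
L[4] = -ln(1-0.709) = -ln(0.291) = 1.2344
mean = (0.4829 + 0.0555 + 1.1744 + 1.0759 + 1.2344)/5 = 0.8046

0.8046


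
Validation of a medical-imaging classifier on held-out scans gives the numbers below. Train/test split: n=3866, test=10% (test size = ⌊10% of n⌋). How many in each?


Test = ⌊3866·10/100⌋ = 386
Train = 3866 - 386 = 3480

Train: 3480, Test: 386


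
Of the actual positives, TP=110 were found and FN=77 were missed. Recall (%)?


Recall = TP/(TP+FN)
= 110/(110+77)
= 110/187 = 58.82%

58.82%


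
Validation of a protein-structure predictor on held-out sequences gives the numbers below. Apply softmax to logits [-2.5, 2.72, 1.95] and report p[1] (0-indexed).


Exponentials: e^-2.5=0.0821, e^2.72=15.1803, e^1.95=7.0287
Sum = 22.2911
Softmax = [0.0037, 0.681, 0.3153]
p[1] = 15.1803/22.2911 = 0.681

0.681


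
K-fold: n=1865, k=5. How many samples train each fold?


Fold size = 1865/5 = 373
Training per fold = 1865 - 373 = 1492

1492


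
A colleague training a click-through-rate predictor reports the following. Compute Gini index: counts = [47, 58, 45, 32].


Probabilities: [47/182, 58/182, 45/182, 32/182] ≈ [0.2582, 0.3187, 0.2473, 0.1758]
Σpᵢ² = (2209 + 3364 + 2025 + 1024)/182² = 8622/33124
Gini = 1 - Σpᵢ² = 1 - 8622/33124 = 0.7397

0.7397


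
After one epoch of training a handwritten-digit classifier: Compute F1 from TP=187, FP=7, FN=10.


Precision = 187/194 = 0.9639
Recall = 187/197 = 0.9492
F1 = 2·P·R/(P+R) = 2·TP/(2·TP+FP+FN) = 374/(374+7+10) = 374/391 = 0.9565

0.9565


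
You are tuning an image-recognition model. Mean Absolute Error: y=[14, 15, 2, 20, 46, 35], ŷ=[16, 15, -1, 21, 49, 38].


Absolute errors: |14-16|=2, |15-15|=0, |2+ 1|=3, |20-21|=1, |46-49|=3, |35-38|=3
Sum = 12
MAE = 12/6 = 2

2


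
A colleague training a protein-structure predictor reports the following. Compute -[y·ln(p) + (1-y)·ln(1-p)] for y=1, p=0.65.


BCE = -[y·ln(p) + (1-y)·ln(1-p)]
= -1·ln(0.65) - 0
= -ln(0.65) = 0.4308

0.4308


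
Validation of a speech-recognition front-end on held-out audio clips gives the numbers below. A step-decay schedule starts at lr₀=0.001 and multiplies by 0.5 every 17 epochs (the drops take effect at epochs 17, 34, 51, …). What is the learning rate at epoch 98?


n_drops = ⌊98/17⌋ = 5
lr = 0.001·0.5^5 = 0.001·0.03125 = 0.00003125

0.00003125


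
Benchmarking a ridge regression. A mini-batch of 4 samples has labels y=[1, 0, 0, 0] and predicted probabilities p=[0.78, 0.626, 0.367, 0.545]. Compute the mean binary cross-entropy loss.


L[0] = -ln(0.78) = 0.2485
L[1] = -ln(1-0.626) = -ln(0.374) = 0.9835
L[2] = -ln(1-0.367) = -ln(0.633) = 0.4573
L[3] = -ln(1-0.545) = -ln(0.455) = 0.7875
mean = (0.2485 + 0.9835 + 0.4573 + 0.7875)/4 = 0.6192

0.6192


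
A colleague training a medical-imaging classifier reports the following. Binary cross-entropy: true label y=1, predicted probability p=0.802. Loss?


BCE = -[y·ln(p) + (1-y)·ln(1-p)]
= -1·ln(0.802) - 0
= -ln(0.802) = 0.2206

0.2206


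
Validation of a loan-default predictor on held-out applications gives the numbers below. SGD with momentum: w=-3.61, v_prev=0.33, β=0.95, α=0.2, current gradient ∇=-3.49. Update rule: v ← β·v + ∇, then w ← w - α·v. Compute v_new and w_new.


v_new = 0.95·0.33 - 3.49 = 0.3135 - 3.49 = -3.1765
w_new = -3.61 - 0.2·-3.1765 = -3.61 + 0.6353 = -2.9747

v_new=-3.1765, w_new=-2.9747


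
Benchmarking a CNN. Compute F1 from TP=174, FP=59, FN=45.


Precision = 174/233 = 0.7468
Recall = 174/219 = 0.7945
F1 = 2·P·R/(P+R) = 2·TP/(2·TP+FP+FN) = 348/(348+59+45) = 348/452 = 0.7699

0.7699


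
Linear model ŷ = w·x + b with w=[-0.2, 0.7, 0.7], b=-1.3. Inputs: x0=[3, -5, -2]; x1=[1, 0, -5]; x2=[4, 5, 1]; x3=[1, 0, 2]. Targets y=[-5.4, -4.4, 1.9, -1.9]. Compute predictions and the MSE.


ŷ0 = (-0.2)·(3) + (0.7)·(-5) + (0.7)·(-2) - 1.3 = -6.8
ŷ1 = (-0.2)·(1) + (0.7)·(0) + (0.7)·(-5) - 1.3 = -5.0
ŷ2 = (-0.2)·(4) + (0.7)·(5) + (0.7)·(1) - 1.3 = 2.1
ŷ3 = (-0.2)·(1) + (0.7)·(0) + (0.7)·(2) - 1.3 = -0.1
errors² = [1.96, 0.36, 0.04, 3.24]
MSE = 5.6000/4 = 1.4

1.4


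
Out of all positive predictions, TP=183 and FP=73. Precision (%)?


Precision = TP/(TP+FP)
= 183/(183+73)
= 183/256 = 71.48%

71.48%


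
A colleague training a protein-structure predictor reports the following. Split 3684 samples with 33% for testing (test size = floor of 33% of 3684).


Test = ⌊3684·33/100⌋ = 1215
Train = 3684 - 1215 = 2469

Train: 2469, Test: 1215


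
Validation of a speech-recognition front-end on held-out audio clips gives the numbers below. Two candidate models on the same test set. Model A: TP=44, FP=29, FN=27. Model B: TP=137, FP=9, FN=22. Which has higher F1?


Model A: P=44/73=0.6027, R=44/71=0.6197, F1=2PR/(P+R)=2TP/(2TP+FP+FN)=88/144=0.6111
Model B: P=137/146=0.9384, R=137/159=0.8616, F1=2PR/(P+R)=2TP/(2TP+FP+FN)=274/305=0.8984
0.6111 < 0.8984 → Model B

Model B


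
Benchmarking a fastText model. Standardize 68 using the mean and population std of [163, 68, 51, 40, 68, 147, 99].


μ = 90.8571, σ = 44.1472
z = (68 - 90.8571)/44.1472 = -0.5177

-0.5177


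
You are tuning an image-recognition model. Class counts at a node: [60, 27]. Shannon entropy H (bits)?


Probabilities: [60/87, 27/87] ≈ [0.6897, 0.3103]
H = -((60/87)·log₂(60/87) + (27/87)·log₂(27/87))
  = 0.8936 bits

0.8936 bits


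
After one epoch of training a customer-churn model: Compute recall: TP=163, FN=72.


Recall = TP/(TP+FN)
= 163/(163+72)
= 163/235 = 69.36%

69.36%


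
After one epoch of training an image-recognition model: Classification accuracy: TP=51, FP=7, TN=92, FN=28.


Accuracy = (TP+TN)/(TP+TN+FP+FN)
= (51+92)/(178)
= 143/178 = 80.34%

80.34%


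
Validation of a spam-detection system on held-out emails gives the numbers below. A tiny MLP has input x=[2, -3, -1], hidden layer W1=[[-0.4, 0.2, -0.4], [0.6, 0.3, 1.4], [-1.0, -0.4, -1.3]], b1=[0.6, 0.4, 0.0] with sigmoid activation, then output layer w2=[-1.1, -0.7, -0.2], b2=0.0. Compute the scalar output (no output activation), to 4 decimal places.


z1[0] = (-0.4)·(2) + (0.2)·(-3) + (-0.4)·(-1) + 0.6 = -0.4
z1[1] = (0.6)·(2) + (0.3)·(-3) + (1.4)·(-1) + 0.4 = -0.7
z1[2] = (-1.0)·(2) + (-0.4)·(-3) + (-1.3)·(-1) + 0.0 = 0.5
h = sigmoid(z1) = [0.4013, 0.3318, 0.6225]
output = (-1.1)·(0.4013) + (-0.7)·(0.3318) + (-0.2)·(0.6225) + 0.0 = -0.7982

-0.7982


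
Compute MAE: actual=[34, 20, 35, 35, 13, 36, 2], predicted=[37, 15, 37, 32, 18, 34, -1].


Absolute errors: |34-37|=3, |20-15|=5, |35-37|=2, |35-32|=3, |13-18|=5, |36-34|=2, |2+ 1|=3
Sum = 23
MAE = 23/7 = 23/7

23/7


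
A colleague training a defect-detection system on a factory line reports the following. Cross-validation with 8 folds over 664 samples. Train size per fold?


Fold size = 664/8 = 83
Training per fold = 664 - 83 = 581

581


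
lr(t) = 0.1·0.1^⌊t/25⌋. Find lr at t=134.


n_drops = ⌊134/25⌋ = 5
lr = 0.1·0.1^5 = 0.1·0.00001 = 0.000001

0.000001


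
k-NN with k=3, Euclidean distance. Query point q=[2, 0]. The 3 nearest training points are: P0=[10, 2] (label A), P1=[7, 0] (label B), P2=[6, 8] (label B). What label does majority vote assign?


d(q,P0) = 8.2462  (label A)
d(q,P1) = 5.0  (label B)
d(q,P2) = 8.9443  (label B)
Votes: A=1, B=2
Majority → B

B


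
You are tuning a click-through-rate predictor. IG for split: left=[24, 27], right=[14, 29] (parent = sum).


Parent = [38, 56], H_parent = 0.9734
H_left = 0.9975 (n=51), H_right = 0.9103 (n=43)
H_children = (51/94)·0.9975 + (43/94)·0.9103 = 0.9576
IG = 0.9734 - 0.9576 = 0.0158

0.0158


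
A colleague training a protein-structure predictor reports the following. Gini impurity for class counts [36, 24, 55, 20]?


Probabilities: [36/135, 24/135, 55/135, 20/135] ≈ [0.2667, 0.1778, 0.4074, 0.1481]
Σpᵢ² = (1296 + 576 + 3025 + 400)/135² = 5297/18225
Gini = 1 - Σpᵢ² = 1 - 5297/18225 = 0.7094

0.7094


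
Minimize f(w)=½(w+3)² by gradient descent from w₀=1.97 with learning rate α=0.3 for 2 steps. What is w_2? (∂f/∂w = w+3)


step 1: grad = 1.97+3 = 4.97; w = 1.97 - 0.3·(4.97) = 0.479
step 2: grad = 0.479+3 = 3.479; w = 0.479 - 0.3·(3.479) = -0.5647

-0.5647


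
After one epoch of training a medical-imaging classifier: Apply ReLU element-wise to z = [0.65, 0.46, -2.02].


ReLU(0.65) = max(0, 0.65) = 0.65
ReLU(0.46) = max(0, 0.46) = 0.46
ReLU(-2.02) = max(0, -2.02) = 0.0
result = [0.65, 0.46, 0.0]

[0.65, 0.46, 0.0]


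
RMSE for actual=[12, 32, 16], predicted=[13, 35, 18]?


MSE = 14/3 = 4.6667
RMSE = √(14/3) = 2.1602

2.1602


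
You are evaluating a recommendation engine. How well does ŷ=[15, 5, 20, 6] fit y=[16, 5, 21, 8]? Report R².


ȳ = 12.5
SS_res = Σ(y-ŷ)² = 6
SS_tot = Σ(y-ȳ)² = 161
R² = 1 - SS_res/SS_tot = 1 - 0.0373 = 0.9627

0.9627


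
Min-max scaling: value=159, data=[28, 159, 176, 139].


min=28, max=176
(159-28)/(176-28) = 131/148 = 0.8851

0.8851


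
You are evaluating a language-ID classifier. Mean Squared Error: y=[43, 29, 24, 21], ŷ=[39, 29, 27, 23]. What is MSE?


Squared errors: (43-39)²=16, (29-29)²=0, (24-27)²=9, (21-23)²=4
Sum = 29
MSE = 29/4 = 29/4

29/4


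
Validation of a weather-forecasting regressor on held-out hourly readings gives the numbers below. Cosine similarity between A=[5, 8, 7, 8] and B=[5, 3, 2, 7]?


A·B = 5·5 + 8·3 + 7·2 + 8·7 = 119
‖A‖ = √202 = 14.2127, ‖B‖ = √87 = 9.3274
cos = 119/(√202·√87) = 119/√17574 = 0.8977

0.8977


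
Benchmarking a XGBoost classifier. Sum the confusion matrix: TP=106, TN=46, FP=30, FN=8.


Total = TP + TN + FP + FN
= 106 + 46 + 30 + 8
= 190
(Predicted positive: 136, predicted negative: 54)

190


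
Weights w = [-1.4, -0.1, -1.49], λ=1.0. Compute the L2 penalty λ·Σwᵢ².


‖w‖₂² = (-1.4)² + (-0.1)² + (-1.49)²
     = 1.96 + 0.01 + 2.2201
     = 4.1901
λ·‖w‖₂² = 1.0·4.1901 = 4.1901

4.1901


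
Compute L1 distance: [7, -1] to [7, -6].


d = |7-7| + |-1+ 6|
  = 0 + 5
  = 5

5


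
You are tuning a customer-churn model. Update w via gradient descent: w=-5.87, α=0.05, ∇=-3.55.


w_new = w - α·∇
= -5.87 - 0.05·-3.55
= -5.87 + 0.1775
= -5.6925

-5.6925


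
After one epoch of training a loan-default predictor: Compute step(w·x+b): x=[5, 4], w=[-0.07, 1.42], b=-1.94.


z = (5)·(-0.07) + (4)·(1.42) - 1.94
  = 3.39
step(z) = 1 (z≥0)

1


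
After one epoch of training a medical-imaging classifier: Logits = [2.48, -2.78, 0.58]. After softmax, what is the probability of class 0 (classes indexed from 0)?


Exponentials: e^2.48=11.9413, e^-2.78=0.062, e^0.58=1.786
Sum = 13.7893
Softmax = [0.866, 0.0045, 0.1295]
p[0] = 11.9413/13.7893 = 0.866

0.866


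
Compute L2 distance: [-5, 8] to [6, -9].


d = √((-5-6)² + (8+ 9)²)
  = √(121 + 289)
  = √410 = 20.2485

20.2485


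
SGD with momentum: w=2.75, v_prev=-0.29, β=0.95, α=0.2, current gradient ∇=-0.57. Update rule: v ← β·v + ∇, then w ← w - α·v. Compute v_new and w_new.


v_new = 0.95·-0.29 - 0.57 = -0.2755 - 0.57 = -0.8455
w_new = 2.75 - 0.2·-0.8455 = 2.75 + 0.1691 = 2.9191

v_new=-0.8455, w_new=2.9191


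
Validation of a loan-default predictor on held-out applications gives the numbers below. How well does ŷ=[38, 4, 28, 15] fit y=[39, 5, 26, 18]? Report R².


ȳ = 22
SS_res = Σ(y-ŷ)² = 15
SS_tot = Σ(y-ȳ)² = 610
R² = 1 - SS_res/SS_tot = 1 - 0.0246 = 0.9754

0.9754


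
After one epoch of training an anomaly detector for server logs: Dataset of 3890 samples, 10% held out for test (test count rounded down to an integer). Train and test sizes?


Test = ⌊3890·10/100⌋ = 389
Train = 3890 - 389 = 3501

Train: 3501, Test: 389


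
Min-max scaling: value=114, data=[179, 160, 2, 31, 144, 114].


min=2, max=179
(114-2)/(179-2) = 112/177 = 0.6328

0.6328


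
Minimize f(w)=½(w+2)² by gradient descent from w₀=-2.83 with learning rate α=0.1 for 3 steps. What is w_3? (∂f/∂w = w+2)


step 1: grad = -2.83+2 = -0.83; w = -2.83 - 0.1·(-0.83) = -2.747
step 2: grad = -2.747+2 = -0.747; w = -2.747 - 0.1·(-0.747) = -2.6723
step 3: grad = -2.6723+2 = -0.6723; w = -2.6723 - 0.1·(-0.6723) = -2.60507

-2.60507


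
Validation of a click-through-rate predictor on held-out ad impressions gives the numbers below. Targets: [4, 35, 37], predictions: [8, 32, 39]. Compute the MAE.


Absolute errors: |4-8|=4, |35-32|=3, |37-39|=2
Sum = 9
MAE = 9/3 = 3

3


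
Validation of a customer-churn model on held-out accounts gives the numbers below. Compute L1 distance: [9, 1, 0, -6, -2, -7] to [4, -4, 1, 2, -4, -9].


d = |9-4| + |1+ 4| + |0-1| + |-6-2| + |-2+ 4| + |-7+ 9|
  = 5 + 5 + 1 + 8 + 2 + 2
  = 23

23


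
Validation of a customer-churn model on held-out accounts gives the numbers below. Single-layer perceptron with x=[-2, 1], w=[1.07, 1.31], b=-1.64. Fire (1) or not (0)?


z = (-2)·(1.07) + (1)·(1.31) - 1.64
  = -2.47
step(z) = 0 (z<0)

0


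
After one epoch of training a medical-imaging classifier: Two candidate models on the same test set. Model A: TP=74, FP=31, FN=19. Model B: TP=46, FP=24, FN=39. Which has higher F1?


Model A: P=74/105=0.7048, R=74/93=0.7957, F1=2PR/(P+R)=2TP/(2TP+FP+FN)=148/198=0.7475
Model B: P=46/70=0.6571, R=46/85=0.5412, F1=2PR/(P+R)=2TP/(2TP+FP+FN)=92/155=0.5935
0.7475 > 0.5935 → Model A

Model A


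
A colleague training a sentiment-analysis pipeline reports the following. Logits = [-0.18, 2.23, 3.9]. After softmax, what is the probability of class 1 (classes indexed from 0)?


Exponentials: e^-0.18=0.8353, e^2.23=9.2999, e^3.9=49.4024
Sum = 59.5376
Softmax = [0.014, 0.1562, 0.8298]
p[1] = 9.2999/59.5376 = 0.1562

0.1562


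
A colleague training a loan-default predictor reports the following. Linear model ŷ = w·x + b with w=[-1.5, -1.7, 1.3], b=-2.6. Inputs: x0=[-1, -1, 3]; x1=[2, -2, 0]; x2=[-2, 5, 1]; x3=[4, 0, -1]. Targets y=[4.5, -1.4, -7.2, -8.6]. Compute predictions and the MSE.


ŷ0 = (-1.5)·(-1) + (-1.7)·(-1) + (1.3)·(3) - 2.6 = 4.5
ŷ1 = (-1.5)·(2) + (-1.7)·(-2) + (1.3)·(0) - 2.6 = -2.2
ŷ2 = (-1.5)·(-2) + (-1.7)·(5) + (1.3)·(1) - 2.6 = -6.8
ŷ3 = (-1.5)·(4) + (-1.7)·(0) + (1.3)·(-1) - 2.6 = -9.9
errors² = [0.0, 0.64, 0.16, 1.69]
MSE = 2.4900/4 = 0.6225

0.6225


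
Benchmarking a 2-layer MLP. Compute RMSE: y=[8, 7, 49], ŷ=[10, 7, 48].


MSE = 5/3 = 1.6667
RMSE = √(5/3) = 1.291

1.291


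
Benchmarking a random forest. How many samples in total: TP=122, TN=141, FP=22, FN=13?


Total = TP + TN + FP + FN
= 122 + 141 + 22 + 13
= 298
(Predicted positive: 144, predicted negative: 154)

298


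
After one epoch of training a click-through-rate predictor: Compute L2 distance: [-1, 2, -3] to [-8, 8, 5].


d = √((-1+ 8)² + (2-8)² + (-3-5)²)
  = √(49 + 36 + 64)
  = √149 = 12.2066

12.2066


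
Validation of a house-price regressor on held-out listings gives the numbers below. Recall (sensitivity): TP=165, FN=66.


Recall = TP/(TP+FN)
= 165/(165+66)
= 165/231 = 71.43%

71.43%


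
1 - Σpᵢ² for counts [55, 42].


Probabilities: [55/97, 42/97] ≈ [0.567, 0.433]
Σpᵢ² = (3025 + 1764)/97² = 4789/9409
Gini = 1 - Σpᵢ² = 1 - 4789/9409 = 0.491

0.491


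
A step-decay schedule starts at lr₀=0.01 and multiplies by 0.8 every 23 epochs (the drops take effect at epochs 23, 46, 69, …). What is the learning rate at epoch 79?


n_drops = ⌊79/23⌋ = 3
lr = 0.01·0.8^3 = 0.01·0.512 = 0.00512

0.00512


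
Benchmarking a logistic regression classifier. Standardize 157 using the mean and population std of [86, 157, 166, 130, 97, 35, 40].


μ = 101.5714, σ = 48.5765
z = (157 - 101.5714)/48.5765 = 1.1411

1.1411


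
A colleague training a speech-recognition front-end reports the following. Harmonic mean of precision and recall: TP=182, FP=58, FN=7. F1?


Precision = 182/240 = 0.7583
Recall = 182/189 = 0.963
F1 = 2·P·R/(P+R) = 2·TP/(2·TP+FP+FN) = 364/(364+58+7) = 364/429 = 0.8485

0.8485
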